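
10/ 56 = 5/ 28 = 0.18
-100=-100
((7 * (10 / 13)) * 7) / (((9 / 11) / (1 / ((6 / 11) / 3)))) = 29645 / 117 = 253.38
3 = 3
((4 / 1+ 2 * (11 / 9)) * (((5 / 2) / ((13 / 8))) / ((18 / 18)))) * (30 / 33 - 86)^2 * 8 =69488640 / 121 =574286.28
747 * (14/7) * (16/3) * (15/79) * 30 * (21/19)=75297600/1501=50164.96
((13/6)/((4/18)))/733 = 39/2932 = 0.01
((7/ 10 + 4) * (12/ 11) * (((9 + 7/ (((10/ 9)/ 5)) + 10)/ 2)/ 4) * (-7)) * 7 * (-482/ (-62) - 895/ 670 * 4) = -320294331/ 83080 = -3855.25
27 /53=0.51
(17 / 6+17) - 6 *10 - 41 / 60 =-817 / 20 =-40.85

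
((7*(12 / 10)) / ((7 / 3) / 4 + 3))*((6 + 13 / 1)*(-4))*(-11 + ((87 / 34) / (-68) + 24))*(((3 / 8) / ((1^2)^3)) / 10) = -107618679 / 1242700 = -86.60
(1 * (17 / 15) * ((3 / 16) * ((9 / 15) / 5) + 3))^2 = 46936201 / 4000000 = 11.73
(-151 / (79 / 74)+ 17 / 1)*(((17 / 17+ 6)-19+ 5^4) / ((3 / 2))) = -4017602 / 79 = -50855.72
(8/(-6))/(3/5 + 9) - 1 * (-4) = 139/36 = 3.86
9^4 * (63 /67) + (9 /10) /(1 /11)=4140063 /670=6179.20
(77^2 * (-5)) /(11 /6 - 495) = 16170 /269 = 60.11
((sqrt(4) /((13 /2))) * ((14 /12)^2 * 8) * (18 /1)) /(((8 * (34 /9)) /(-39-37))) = -33516 /221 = -151.66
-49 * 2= -98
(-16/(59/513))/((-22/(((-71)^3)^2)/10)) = 5257235652117840/649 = 8100517183540.59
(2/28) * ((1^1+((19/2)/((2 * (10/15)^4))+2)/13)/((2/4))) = 357/832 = 0.43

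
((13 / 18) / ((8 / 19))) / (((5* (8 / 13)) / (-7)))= -22477 / 5760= -3.90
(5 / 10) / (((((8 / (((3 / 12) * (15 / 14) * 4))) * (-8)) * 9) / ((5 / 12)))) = -25 / 64512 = -0.00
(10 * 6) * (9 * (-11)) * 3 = -17820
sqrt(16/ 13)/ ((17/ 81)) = 324 * sqrt(13)/ 221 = 5.29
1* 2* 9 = 18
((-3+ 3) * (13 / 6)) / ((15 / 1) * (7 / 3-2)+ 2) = 0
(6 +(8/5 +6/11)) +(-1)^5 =393/55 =7.15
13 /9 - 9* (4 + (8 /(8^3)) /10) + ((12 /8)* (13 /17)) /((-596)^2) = -75151643437 /2173921920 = -34.57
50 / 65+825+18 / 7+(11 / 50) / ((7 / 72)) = 1889623 / 2275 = 830.60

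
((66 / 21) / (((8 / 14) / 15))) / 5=33 / 2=16.50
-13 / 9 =-1.44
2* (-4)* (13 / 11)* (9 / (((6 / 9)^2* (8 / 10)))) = -5265 / 22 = -239.32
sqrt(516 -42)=sqrt(474)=21.77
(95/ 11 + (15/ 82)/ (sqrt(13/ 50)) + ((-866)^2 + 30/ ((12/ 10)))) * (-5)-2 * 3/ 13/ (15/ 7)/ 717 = -3749949.98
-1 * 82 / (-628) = 41 / 314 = 0.13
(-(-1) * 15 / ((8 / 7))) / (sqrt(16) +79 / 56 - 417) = -245 / 7683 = -0.03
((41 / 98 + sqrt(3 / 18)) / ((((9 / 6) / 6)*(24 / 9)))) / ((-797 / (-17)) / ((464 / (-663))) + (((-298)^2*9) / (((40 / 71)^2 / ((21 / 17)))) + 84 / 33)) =271150*sqrt(6) / 3373671001853 + 33351450 / 165309879090797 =0.00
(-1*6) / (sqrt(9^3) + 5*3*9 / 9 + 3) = -2 / 15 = -0.13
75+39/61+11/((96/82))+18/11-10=2469437/32208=76.67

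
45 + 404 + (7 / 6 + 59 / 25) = 67879 / 150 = 452.53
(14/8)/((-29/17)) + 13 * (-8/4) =-3135/116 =-27.03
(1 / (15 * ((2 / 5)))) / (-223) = -1 / 1338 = -0.00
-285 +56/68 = -4831/17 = -284.18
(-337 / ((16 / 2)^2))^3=-38272753 / 262144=-146.00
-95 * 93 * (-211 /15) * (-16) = -1988464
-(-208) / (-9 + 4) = -208 / 5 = -41.60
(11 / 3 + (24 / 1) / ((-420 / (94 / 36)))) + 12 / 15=272 / 63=4.32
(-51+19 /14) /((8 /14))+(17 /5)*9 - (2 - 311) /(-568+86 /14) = -2979901 /52440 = -56.82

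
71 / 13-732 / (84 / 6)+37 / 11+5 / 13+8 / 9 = -380063 / 9009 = -42.19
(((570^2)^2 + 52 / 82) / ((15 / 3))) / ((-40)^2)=13195001.25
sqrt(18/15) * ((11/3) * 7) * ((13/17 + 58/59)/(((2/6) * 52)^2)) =404943 * sqrt(30)/13560560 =0.16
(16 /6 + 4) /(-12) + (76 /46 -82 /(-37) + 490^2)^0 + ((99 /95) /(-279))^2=34693189 /78057225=0.44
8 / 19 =0.42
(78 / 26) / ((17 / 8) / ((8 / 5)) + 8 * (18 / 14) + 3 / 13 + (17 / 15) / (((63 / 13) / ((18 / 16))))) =262080 / 1057729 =0.25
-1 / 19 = -0.05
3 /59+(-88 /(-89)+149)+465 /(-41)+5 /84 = 2509355347 /18084444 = 138.76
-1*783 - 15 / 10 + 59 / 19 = -29693 / 38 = -781.39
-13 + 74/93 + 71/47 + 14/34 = -764017/74307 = -10.28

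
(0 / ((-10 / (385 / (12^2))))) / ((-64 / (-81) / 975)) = 0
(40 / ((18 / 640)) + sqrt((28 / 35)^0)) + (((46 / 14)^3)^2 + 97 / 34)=96638535005 / 36000594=2684.36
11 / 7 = 1.57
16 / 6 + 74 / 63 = 242 / 63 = 3.84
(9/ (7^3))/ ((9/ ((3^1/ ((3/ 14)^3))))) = 8/ 9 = 0.89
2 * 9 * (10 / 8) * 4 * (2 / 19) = 180 / 19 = 9.47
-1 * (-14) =14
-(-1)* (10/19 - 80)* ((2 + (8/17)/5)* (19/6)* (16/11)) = -430048/561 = -766.57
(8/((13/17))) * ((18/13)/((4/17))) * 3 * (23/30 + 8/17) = 193086/845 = 228.50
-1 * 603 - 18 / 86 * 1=-25938 / 43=-603.21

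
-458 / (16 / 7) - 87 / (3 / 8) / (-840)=-168083 / 840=-200.10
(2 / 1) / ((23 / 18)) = 36 / 23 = 1.57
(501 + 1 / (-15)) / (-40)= -3757 / 300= -12.52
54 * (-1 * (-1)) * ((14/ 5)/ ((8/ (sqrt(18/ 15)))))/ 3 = 63 * sqrt(30)/ 50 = 6.90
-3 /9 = -1 /3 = -0.33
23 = 23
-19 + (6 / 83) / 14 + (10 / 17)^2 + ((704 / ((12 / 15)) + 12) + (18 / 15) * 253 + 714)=1890.95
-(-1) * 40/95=8/19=0.42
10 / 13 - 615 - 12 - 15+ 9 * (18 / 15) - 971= -104093 / 65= -1601.43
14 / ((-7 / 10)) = -20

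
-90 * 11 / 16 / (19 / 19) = -495 / 8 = -61.88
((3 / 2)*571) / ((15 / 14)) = 3997 / 5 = 799.40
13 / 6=2.17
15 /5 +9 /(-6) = 3 /2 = 1.50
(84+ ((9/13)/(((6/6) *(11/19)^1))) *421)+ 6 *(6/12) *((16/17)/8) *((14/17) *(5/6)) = 24286877/41327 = 587.68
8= 8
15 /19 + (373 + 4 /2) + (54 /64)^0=7159 /19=376.79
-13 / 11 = -1.18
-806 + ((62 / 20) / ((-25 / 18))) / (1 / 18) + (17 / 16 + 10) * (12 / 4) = -1625977 / 2000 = -812.99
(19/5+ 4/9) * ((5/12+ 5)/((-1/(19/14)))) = -47177/1512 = -31.20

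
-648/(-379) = 1.71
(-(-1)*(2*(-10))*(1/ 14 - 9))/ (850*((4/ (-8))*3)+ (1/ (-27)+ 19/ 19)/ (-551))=-18596250/ 132777407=-0.14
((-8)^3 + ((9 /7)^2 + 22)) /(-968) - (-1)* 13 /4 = 178083 /47432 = 3.75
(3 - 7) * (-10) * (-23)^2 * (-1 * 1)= -21160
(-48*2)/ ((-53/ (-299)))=-28704/ 53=-541.58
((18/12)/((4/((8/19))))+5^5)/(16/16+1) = 29689/19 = 1562.58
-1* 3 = -3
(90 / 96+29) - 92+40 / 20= -60.06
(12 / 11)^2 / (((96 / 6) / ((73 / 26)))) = 657 / 3146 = 0.21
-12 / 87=-0.14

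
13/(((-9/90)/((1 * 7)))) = -910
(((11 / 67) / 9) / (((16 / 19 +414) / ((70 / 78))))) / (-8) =-1045 / 211841136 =-0.00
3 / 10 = 0.30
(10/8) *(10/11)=25/22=1.14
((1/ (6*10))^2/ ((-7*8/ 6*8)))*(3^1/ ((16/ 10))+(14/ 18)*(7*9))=-407/ 2150400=-0.00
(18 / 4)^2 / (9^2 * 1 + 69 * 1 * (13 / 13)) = 27 / 200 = 0.14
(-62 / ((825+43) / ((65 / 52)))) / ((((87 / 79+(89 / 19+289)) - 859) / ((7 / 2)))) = 7505 / 13550176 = 0.00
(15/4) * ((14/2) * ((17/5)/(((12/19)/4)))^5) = 24609945484901/202500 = 121530594.99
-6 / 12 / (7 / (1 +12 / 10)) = -11 / 70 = -0.16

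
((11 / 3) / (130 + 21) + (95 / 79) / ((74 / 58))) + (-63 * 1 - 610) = -889851919 / 1324119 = -672.03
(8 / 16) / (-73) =-1 / 146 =-0.01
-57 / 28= -2.04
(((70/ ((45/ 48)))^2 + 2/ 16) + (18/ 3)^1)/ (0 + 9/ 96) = 59533.19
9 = 9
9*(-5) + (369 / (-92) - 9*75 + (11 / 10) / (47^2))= -735695899 / 1016140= -724.01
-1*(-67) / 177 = 67 / 177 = 0.38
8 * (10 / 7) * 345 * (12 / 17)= 331200 / 119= 2783.19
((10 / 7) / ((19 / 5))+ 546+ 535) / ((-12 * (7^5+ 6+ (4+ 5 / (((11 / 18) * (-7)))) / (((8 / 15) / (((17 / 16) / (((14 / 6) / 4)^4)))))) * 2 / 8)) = -1266169751 / 59229509039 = -0.02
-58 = -58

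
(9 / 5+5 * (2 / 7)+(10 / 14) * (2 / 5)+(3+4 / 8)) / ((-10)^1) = -491 / 700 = -0.70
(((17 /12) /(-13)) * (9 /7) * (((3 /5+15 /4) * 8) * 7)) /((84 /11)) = -16269 /3640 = -4.47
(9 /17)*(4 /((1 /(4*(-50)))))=-7200 /17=-423.53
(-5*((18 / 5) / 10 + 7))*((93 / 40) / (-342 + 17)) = 2139 / 8125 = 0.26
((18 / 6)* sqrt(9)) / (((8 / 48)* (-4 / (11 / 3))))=-49.50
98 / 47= 2.09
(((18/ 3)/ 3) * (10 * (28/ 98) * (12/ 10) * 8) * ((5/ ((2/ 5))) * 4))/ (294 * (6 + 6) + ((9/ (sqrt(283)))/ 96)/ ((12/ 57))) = 4985349734400/ 6412406095511 - 15564800 * sqrt(283)/ 44886842668577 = 0.78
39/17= 2.29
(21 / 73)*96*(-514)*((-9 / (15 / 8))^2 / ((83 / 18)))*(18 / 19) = -193384267776 / 2878025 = -67193.39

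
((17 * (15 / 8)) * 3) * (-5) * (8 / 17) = -225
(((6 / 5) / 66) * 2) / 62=1 / 1705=0.00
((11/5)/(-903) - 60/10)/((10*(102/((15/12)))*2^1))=-27101/7368480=-0.00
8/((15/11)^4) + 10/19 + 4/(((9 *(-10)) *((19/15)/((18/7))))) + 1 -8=-28617601/6733125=-4.25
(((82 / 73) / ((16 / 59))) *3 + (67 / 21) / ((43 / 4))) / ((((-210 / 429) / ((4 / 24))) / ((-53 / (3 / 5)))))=50851929557 / 132892704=382.65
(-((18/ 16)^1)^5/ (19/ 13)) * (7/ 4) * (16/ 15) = -1791153/ 778240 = -2.30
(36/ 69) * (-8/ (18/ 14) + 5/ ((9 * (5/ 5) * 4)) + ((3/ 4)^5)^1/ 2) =-36647/ 11776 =-3.11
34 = 34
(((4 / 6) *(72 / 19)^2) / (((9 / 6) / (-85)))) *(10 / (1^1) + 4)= -2741760 / 361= -7594.90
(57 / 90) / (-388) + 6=69821 / 11640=6.00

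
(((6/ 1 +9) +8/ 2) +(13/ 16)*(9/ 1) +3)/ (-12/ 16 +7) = 469/ 100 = 4.69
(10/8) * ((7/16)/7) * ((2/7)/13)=5/2912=0.00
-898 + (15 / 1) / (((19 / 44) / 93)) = 2332.53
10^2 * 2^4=1600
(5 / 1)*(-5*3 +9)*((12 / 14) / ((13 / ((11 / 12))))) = -165 / 91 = -1.81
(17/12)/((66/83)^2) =117113/52272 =2.24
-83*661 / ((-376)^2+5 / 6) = -329178 / 848261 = -0.39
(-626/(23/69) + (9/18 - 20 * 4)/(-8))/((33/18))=-89667/88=-1018.94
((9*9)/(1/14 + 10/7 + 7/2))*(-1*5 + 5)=0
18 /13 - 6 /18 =41 /39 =1.05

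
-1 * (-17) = 17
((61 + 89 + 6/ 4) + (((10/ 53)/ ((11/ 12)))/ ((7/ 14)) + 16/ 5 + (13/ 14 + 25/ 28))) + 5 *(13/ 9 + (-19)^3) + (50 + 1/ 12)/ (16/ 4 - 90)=-34131.43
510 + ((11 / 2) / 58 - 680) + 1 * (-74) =-28293 / 116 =-243.91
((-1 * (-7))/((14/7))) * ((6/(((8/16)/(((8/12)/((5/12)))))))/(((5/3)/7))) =7056/25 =282.24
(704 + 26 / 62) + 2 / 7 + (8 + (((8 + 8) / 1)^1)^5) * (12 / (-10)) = -1364491763 / 1085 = -1257596.09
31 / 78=0.40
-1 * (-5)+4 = 9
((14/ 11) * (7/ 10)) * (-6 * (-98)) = 523.85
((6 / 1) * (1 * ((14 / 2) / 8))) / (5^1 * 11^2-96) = 21 / 2036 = 0.01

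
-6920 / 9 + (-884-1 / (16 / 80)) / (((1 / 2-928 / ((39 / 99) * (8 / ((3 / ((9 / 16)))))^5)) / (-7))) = -4631583022 / 5870331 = -788.98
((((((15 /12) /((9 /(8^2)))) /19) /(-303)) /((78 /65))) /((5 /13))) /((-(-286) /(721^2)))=-10396820 /1709829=-6.08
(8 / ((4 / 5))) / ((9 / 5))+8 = 122 / 9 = 13.56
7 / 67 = 0.10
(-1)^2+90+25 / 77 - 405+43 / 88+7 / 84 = -313.10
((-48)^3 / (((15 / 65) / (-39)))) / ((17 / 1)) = 18690048 / 17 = 1099414.59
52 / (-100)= -13 / 25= -0.52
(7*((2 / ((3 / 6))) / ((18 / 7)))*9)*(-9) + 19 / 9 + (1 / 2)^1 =-15829 / 18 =-879.39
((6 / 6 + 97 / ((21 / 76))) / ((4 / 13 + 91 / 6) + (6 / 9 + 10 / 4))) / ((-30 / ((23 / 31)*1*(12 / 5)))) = -4421014 / 3943975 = -1.12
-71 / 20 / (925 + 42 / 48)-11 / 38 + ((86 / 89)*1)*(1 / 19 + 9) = 1058905931 / 125252370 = 8.45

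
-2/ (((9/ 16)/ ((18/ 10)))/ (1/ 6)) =-16/ 15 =-1.07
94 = 94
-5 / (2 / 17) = -85 / 2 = -42.50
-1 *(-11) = 11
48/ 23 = 2.09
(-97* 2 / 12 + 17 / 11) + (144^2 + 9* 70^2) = 4278211 / 66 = 64821.38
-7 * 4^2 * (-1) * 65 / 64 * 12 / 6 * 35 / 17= 15925 / 34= 468.38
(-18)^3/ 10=-583.20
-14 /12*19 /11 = -133 /66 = -2.02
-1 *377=-377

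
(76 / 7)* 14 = 152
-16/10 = -8/5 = -1.60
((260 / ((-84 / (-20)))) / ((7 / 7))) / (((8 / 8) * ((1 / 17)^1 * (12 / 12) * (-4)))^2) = 93925 / 84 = 1118.15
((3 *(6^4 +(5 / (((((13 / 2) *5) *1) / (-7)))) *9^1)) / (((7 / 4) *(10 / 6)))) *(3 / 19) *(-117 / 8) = -2031723 / 665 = -3055.22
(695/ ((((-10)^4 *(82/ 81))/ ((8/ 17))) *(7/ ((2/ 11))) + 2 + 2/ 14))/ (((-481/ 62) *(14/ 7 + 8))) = -2443203/ 225879988165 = -0.00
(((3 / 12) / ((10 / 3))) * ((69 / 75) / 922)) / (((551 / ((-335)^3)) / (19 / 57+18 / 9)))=-48422843 / 4064176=-11.91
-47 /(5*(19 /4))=-188 /95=-1.98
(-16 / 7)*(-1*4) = 64 / 7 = 9.14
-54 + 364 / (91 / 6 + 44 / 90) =-43326 / 1409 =-30.75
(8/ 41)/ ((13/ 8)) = 64/ 533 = 0.12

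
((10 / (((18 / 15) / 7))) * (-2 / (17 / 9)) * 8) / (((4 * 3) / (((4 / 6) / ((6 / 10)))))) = -7000 / 153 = -45.75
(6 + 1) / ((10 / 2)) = 7 / 5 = 1.40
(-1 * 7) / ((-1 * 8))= 7 / 8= 0.88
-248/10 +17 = -39/5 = -7.80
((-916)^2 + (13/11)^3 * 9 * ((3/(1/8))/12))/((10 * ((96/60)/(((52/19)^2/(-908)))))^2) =15948792022501/71504629494232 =0.22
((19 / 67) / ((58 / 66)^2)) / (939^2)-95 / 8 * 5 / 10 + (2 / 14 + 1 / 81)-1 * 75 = -4045560607190723 / 50079791852496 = -80.78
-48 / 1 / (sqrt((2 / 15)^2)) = -360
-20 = -20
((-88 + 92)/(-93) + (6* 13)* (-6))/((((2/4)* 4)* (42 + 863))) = -21764/84165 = -0.26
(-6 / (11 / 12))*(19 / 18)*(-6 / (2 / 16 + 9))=3648 / 803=4.54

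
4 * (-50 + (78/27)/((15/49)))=-162.25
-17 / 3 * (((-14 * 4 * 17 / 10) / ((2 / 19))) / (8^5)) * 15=38437 / 16384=2.35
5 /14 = 0.36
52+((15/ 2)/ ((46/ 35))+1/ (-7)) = 37071/ 644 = 57.56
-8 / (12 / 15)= -10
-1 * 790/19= -790/19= -41.58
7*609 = 4263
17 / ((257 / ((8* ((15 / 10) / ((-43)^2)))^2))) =2448 / 878631857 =0.00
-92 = -92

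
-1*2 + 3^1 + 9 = 10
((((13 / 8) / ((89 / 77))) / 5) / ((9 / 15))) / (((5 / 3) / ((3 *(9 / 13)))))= 2079 / 3560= 0.58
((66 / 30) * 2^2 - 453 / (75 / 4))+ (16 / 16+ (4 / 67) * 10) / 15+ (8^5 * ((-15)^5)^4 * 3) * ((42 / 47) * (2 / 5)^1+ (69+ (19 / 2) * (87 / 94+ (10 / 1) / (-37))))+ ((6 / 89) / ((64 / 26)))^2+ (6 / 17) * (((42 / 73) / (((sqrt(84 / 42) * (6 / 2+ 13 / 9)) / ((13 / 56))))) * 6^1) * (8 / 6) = 1053 * sqrt(2) / 24820+ 931483151895027492152999999994249483694837 / 377014252800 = 2470684184953517736486486000000.00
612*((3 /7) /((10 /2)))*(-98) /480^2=-357 /16000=-0.02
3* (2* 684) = 4104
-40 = -40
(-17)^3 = -4913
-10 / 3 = -3.33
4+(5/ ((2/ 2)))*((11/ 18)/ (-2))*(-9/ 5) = 27/ 4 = 6.75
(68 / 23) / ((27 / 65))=4420 / 621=7.12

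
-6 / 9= -2 / 3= -0.67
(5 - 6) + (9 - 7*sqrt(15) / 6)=8 - 7*sqrt(15) / 6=3.48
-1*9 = -9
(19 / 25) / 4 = 19 / 100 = 0.19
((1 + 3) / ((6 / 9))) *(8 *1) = 48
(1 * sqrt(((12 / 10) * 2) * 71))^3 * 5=1704 * sqrt(1065) / 5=11121.78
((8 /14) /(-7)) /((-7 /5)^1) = 20 /343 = 0.06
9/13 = 0.69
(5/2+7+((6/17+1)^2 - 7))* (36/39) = 15018/3757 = 4.00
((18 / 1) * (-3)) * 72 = -3888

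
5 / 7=0.71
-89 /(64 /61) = -84.83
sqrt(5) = 2.24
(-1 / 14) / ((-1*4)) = 1 / 56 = 0.02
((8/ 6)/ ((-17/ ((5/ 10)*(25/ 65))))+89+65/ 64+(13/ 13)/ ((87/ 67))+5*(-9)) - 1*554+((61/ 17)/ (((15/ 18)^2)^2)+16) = -124280451207/ 256360000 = -484.79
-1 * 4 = -4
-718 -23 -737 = -1478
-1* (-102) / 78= 17 / 13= 1.31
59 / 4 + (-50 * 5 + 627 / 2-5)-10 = 253 / 4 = 63.25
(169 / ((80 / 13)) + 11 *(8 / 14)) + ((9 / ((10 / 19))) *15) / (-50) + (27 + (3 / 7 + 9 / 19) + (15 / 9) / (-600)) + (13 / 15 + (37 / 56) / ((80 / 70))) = 111009749 / 1915200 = 57.96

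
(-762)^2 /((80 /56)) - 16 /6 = 406448.13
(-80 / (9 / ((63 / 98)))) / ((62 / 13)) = -260 / 217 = -1.20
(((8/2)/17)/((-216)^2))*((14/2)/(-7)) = -1/198288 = -0.00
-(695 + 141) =-836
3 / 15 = 1 / 5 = 0.20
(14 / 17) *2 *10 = 280 / 17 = 16.47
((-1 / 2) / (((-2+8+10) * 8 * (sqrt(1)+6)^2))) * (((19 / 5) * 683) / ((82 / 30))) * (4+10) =-38931 / 36736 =-1.06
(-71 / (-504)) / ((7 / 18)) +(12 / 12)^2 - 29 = -27.64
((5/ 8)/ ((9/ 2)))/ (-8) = -5/ 288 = -0.02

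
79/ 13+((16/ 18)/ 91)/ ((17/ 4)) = 84641/ 13923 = 6.08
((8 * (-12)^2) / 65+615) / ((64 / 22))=452397 / 2080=217.50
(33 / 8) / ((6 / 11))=121 / 16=7.56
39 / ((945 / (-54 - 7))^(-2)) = 9359.84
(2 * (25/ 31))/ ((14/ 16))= 400/ 217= 1.84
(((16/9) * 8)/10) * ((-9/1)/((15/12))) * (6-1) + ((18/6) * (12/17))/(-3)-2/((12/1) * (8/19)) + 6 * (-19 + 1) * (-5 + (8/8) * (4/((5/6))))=-125263/4080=-30.70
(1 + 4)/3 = 5/3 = 1.67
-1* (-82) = 82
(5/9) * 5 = 25/9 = 2.78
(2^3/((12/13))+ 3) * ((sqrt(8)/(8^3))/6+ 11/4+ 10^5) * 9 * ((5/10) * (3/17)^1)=105 * sqrt(2)/17408+ 126003465/136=926496.07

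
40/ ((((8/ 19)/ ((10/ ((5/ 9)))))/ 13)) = 22230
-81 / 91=-0.89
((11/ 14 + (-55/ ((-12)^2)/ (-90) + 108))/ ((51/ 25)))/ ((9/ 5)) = 246735625/ 8328096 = 29.63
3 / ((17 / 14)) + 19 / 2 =407 / 34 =11.97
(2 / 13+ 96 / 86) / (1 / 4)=2840 / 559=5.08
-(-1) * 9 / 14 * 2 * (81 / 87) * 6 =1458 / 203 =7.18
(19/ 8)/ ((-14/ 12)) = -2.04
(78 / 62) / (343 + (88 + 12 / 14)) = 273 / 93713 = 0.00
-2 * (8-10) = 4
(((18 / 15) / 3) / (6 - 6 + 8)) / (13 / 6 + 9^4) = 3 / 393790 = 0.00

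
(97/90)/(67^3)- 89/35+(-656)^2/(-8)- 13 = -10195490347097/189480690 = -53807.54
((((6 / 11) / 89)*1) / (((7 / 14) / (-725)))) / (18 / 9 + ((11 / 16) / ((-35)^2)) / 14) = -795760000 / 179095323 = -4.44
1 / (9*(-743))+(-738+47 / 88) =-433966327 / 588456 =-737.47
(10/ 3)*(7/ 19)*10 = 700/ 57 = 12.28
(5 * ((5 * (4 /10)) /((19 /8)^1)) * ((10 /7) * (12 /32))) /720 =5 /1596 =0.00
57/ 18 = 3.17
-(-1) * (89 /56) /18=89 /1008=0.09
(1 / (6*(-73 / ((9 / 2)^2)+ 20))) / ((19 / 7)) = 189 / 50464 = 0.00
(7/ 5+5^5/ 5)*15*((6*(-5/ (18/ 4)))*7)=-438480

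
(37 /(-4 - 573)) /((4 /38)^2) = -5.79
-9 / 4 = -2.25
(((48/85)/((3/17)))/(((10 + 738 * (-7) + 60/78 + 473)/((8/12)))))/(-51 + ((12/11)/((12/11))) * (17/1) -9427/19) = 0.00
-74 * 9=-666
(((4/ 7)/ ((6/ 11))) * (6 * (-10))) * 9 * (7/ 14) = -1980/ 7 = -282.86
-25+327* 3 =956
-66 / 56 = -33 / 28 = -1.18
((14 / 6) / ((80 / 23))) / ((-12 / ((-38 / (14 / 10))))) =437 / 288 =1.52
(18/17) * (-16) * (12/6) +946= 15506/17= 912.12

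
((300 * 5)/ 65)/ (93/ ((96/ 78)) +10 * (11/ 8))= 4800/ 18577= 0.26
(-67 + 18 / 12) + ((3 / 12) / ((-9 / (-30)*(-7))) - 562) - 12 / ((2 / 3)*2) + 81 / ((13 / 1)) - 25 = -178921 / 273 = -655.39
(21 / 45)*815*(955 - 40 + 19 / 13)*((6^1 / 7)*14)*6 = 326252976 / 13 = 25096382.77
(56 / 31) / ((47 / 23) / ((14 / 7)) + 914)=368 / 186403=0.00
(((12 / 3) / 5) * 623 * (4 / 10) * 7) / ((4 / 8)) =69776 / 25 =2791.04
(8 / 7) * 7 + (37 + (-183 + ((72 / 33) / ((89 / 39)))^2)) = -131388762 / 958441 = -137.09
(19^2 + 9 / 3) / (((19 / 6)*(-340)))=-546 / 1615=-0.34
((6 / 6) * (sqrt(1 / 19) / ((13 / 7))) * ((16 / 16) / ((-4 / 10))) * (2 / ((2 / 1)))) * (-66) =1155 * sqrt(19) / 247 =20.38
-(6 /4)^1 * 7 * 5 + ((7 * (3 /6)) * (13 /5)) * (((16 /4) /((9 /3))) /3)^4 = -3421229 /65610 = -52.14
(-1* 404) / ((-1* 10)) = 202 / 5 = 40.40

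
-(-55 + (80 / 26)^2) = 7695 / 169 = 45.53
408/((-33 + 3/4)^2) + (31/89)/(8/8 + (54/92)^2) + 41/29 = 84115871203/40731315915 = 2.07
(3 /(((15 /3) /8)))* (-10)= -48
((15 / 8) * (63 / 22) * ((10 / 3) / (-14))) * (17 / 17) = -225 / 176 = -1.28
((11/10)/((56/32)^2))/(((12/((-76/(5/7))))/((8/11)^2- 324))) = 1189856/1155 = 1030.18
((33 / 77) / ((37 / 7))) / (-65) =-3 / 2405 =-0.00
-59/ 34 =-1.74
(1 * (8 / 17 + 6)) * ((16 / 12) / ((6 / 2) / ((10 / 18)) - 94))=-2200 / 22593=-0.10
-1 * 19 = -19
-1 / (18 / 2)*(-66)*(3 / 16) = 1.38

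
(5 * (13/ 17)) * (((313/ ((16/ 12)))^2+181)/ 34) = 57500105/ 9248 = 6217.57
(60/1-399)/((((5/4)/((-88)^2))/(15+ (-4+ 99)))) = -231019008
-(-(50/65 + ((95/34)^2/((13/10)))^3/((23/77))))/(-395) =-1416553053144373/770847555455848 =-1.84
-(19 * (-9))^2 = -29241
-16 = -16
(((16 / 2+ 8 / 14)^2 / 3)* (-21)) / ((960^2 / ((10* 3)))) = -15 / 896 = -0.02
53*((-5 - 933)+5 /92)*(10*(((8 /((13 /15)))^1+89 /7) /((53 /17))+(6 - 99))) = 89438464225 /2093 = 42732185.49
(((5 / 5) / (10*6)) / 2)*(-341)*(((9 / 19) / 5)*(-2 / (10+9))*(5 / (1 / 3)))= 3069 / 7220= 0.43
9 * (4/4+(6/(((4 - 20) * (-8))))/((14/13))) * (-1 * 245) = -294525/128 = -2300.98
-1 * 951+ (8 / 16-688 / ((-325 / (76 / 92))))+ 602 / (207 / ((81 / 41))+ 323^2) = -476119946183 / 501841600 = -948.75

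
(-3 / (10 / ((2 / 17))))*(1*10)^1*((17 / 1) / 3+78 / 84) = -277 / 119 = -2.33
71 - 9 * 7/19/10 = 70.67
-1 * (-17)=17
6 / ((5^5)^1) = 6 / 3125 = 0.00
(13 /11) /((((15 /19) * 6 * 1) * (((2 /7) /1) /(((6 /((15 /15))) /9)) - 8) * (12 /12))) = -1729 /52470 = -0.03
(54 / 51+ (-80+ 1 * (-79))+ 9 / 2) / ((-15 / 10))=1739 / 17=102.29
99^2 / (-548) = -9801 / 548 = -17.89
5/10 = 1/2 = 0.50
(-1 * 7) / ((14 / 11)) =-11 / 2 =-5.50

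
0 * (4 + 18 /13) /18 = 0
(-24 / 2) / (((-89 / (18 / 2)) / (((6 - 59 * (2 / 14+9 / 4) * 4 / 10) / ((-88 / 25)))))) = 476955 / 27412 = 17.40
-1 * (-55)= 55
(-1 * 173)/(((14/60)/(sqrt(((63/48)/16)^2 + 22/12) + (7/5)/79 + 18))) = -7387446/553 - 865 * sqrt(1085313)/896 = -14364.59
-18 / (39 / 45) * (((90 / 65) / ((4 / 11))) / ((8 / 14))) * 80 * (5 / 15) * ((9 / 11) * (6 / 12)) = -255150 / 169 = -1509.76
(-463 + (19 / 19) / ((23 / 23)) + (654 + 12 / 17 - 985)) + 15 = -13214 / 17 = -777.29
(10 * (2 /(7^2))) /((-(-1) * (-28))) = -5 /343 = -0.01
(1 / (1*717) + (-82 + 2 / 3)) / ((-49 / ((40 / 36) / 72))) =291575 / 11383092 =0.03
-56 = -56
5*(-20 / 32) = -25 / 8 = -3.12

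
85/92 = 0.92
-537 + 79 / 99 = -53084 / 99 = -536.20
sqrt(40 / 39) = 2* sqrt(390) / 39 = 1.01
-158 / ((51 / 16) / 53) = -133984 / 51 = -2627.14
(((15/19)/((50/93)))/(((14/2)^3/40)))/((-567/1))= -0.00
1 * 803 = 803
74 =74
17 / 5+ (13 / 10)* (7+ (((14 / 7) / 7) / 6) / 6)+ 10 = 28363 / 1260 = 22.51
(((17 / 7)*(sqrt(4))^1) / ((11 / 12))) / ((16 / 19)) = 969 / 154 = 6.29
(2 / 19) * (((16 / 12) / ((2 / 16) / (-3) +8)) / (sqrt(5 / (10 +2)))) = 128 * sqrt(15) / 18145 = 0.03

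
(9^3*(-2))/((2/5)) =-3645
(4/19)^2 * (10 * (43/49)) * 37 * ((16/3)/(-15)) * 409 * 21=-333168128/7581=-43947.78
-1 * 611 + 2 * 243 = -125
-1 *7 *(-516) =3612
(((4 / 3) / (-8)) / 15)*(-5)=1 / 18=0.06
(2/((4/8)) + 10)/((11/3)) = 42/11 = 3.82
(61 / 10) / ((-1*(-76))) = 61 / 760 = 0.08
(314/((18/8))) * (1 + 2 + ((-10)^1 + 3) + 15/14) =-25748/63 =-408.70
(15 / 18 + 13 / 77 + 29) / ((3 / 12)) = 27722 / 231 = 120.01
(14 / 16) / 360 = 7 / 2880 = 0.00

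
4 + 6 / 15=22 / 5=4.40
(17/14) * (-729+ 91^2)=64192/7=9170.29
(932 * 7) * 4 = 26096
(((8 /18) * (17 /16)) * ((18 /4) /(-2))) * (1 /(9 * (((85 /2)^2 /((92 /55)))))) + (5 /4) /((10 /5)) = 1051691 /1683000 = 0.62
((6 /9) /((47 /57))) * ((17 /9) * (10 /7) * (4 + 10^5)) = 646025840 /2961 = 218178.26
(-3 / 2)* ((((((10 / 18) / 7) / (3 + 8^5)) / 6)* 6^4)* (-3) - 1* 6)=2065113 / 229397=9.00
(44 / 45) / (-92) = -11 / 1035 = -0.01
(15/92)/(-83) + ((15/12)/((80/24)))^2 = 0.14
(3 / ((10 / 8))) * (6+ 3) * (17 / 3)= 612 / 5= 122.40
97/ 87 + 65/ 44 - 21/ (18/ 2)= 991/ 3828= 0.26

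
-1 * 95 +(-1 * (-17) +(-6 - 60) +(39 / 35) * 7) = -681 / 5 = -136.20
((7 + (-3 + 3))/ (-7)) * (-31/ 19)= 31/ 19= 1.63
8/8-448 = -447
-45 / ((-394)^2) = -0.00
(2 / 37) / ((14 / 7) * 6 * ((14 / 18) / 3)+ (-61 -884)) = -18 / 313649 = -0.00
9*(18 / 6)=27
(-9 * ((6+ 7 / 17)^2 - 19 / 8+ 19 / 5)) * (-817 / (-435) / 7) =-102.71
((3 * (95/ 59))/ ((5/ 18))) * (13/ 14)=6669/ 413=16.15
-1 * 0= 0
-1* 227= -227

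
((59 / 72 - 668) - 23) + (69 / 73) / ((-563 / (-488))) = -2039908223 / 2959128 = -689.36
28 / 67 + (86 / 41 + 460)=1270530 / 2747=462.52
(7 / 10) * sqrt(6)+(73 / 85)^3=389017 / 614125+7 * sqrt(6) / 10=2.35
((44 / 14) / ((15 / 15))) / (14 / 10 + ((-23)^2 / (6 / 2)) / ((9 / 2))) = 2970 / 38353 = 0.08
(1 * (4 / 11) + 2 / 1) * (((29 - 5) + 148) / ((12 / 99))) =3354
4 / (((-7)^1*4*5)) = -1 / 35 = -0.03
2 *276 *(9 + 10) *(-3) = -31464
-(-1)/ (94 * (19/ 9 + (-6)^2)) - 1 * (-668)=21537665/ 32242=668.00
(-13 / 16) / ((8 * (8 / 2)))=-13 / 512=-0.03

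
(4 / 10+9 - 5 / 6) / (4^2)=257 / 480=0.54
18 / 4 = 9 / 2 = 4.50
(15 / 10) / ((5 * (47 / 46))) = 69 / 235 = 0.29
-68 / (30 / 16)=-544 / 15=-36.27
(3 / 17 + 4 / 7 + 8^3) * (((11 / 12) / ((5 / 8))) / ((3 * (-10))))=-223729 / 8925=-25.07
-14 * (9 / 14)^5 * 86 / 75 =-846369 / 480200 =-1.76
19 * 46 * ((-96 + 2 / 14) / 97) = -863.70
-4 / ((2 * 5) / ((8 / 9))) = -0.36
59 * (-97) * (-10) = 57230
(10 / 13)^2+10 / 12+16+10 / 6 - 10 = 3073 / 338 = 9.09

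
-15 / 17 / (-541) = 15 / 9197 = 0.00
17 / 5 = 3.40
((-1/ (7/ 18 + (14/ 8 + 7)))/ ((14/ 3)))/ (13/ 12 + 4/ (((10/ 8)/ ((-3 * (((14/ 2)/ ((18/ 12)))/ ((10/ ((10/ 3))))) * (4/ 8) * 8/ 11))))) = 35640/ 6607307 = 0.01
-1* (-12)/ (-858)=-2/ 143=-0.01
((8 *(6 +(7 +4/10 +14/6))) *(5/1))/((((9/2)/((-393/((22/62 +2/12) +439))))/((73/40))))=-279851632/1226265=-228.21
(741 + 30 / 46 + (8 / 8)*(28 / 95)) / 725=1621154 / 1584125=1.02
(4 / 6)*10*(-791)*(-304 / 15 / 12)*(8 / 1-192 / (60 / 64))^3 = -8485385904128 / 125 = -67883087233.02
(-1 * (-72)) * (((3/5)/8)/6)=9/10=0.90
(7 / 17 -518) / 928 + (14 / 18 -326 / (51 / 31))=-28103863 / 141984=-197.94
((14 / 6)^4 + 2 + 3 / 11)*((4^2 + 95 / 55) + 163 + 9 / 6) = 56999962 / 9801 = 5815.73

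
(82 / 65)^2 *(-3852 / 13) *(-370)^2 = -141833043648 / 2197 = -64557598.38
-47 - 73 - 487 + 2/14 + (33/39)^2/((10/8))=-3586172/5915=-606.28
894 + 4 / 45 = 40234 / 45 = 894.09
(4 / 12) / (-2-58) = -1 / 180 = -0.01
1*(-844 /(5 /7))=-5908 /5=-1181.60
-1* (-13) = 13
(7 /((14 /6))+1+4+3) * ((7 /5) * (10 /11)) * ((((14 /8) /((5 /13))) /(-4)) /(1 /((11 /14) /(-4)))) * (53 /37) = 53053 /11840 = 4.48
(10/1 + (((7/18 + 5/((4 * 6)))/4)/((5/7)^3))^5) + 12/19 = 12227428252886845539526231/1148857344000000000000000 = 10.64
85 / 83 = 1.02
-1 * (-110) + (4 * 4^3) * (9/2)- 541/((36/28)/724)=-2730430/9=-303381.11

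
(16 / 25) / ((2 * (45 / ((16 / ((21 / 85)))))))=2176 / 4725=0.46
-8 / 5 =-1.60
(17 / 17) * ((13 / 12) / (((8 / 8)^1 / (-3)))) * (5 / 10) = -13 / 8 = -1.62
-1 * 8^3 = -512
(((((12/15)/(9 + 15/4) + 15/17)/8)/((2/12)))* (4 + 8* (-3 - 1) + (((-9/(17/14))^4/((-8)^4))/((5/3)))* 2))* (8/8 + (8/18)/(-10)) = -15020520159631/817837632000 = -18.37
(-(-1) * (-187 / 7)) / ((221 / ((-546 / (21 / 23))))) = 506 / 7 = 72.29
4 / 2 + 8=10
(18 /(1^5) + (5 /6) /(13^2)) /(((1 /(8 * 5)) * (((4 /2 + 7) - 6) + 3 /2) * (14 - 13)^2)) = 730280 /4563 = 160.04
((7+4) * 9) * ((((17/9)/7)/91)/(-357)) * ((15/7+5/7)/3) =-220/280917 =-0.00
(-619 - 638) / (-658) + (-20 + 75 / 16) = -70549 / 5264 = -13.40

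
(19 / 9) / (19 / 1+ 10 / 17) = 0.11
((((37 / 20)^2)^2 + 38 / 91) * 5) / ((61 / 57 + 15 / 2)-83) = -10067833107 / 12354160000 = -0.81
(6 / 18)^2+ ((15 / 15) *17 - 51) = -305 / 9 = -33.89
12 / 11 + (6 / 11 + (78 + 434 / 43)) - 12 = 36766 / 473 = 77.73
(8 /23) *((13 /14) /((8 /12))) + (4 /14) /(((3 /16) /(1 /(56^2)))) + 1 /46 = 11992 /23667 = 0.51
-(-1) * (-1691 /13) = -1691 /13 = -130.08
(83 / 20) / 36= 83 / 720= 0.12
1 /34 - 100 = -3399 /34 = -99.97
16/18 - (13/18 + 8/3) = -5/2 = -2.50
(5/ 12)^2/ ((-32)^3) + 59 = 278396903/ 4718592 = 59.00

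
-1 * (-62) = 62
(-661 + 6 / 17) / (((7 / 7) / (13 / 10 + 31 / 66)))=-298132 / 255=-1169.15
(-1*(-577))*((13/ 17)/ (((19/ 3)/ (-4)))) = -278.67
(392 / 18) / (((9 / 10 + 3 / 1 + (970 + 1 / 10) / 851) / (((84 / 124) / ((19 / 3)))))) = 0.46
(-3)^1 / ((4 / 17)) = -51 / 4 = -12.75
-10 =-10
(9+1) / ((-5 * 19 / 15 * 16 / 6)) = -45 / 76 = -0.59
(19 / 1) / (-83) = -19 / 83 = -0.23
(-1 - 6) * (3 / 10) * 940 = -1974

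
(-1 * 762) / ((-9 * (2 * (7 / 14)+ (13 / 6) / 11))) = 5588 / 79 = 70.73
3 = 3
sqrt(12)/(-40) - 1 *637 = -637 - sqrt(3)/20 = -637.09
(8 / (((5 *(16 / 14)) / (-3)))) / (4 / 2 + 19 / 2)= -42 / 115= -0.37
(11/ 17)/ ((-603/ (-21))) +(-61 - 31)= -91.98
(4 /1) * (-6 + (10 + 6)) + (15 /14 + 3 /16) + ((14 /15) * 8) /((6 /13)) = 289481 /5040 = 57.44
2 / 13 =0.15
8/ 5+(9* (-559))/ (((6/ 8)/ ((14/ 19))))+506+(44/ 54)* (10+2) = -4425.36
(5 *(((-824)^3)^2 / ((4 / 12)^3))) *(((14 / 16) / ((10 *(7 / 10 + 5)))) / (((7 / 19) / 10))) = 17607017543698022400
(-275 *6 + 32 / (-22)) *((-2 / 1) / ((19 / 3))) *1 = 108996 / 209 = 521.51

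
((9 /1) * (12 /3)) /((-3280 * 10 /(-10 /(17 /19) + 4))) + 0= 549 /69700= 0.01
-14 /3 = -4.67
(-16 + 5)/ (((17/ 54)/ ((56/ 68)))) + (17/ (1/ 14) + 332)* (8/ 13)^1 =1209732/ 3757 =321.99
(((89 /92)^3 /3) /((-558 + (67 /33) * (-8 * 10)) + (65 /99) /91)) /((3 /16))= -54282613 /24297450332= -0.00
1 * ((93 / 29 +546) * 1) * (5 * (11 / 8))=875985 / 232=3775.80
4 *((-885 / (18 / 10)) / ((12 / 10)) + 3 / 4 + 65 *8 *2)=22717 / 9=2524.11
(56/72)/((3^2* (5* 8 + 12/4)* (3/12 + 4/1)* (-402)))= -14/11901411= -0.00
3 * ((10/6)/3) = 5/3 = 1.67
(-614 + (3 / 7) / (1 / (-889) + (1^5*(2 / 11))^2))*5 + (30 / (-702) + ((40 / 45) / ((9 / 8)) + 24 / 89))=-64423886236 / 21461193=-3001.88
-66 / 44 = -3 / 2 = -1.50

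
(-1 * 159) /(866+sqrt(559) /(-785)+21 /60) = -452718816380 /2466748088659 - 665680 * sqrt(559) /2466748088659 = -0.18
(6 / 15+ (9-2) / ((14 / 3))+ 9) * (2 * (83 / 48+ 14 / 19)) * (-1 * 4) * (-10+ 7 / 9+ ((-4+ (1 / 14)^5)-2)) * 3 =18062449499939 / 1839358080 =9819.97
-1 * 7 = -7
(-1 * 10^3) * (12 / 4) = -3000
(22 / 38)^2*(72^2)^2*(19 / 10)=1625868288 / 95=17114403.03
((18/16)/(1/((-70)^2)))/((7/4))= 3150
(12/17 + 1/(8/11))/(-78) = -283/10608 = -0.03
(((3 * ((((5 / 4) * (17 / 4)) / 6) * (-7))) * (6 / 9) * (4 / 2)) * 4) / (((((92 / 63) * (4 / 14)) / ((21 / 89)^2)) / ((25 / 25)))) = -38572065 / 2914928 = -13.23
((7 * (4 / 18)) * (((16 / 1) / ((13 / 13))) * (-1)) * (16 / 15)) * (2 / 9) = -7168 / 1215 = -5.90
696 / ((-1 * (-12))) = 58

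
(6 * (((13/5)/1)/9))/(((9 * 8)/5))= 13/108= 0.12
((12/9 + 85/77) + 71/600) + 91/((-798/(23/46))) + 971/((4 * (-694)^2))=528274119389/211390040400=2.50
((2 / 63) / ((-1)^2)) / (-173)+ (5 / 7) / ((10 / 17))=26465 / 21798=1.21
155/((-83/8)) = -1240/83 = -14.94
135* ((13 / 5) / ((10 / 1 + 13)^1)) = 351 / 23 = 15.26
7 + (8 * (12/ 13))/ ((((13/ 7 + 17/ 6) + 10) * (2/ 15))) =86387/ 8021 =10.77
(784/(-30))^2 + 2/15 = 153694/225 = 683.08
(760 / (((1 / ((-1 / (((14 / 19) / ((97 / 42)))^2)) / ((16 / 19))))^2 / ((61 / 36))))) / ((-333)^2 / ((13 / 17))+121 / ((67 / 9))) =21022295579016487361645 / 17394928619376879599616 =1.21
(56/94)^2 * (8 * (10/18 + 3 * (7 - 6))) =200704/19881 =10.10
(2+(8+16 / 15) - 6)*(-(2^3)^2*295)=-286976 / 3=-95658.67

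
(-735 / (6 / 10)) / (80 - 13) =-1225 / 67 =-18.28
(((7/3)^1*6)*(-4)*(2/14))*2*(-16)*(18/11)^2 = 82944/121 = 685.49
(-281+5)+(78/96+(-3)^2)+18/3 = -4163/16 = -260.19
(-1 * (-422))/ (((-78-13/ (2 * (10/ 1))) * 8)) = -1055/ 1573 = -0.67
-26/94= -0.28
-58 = -58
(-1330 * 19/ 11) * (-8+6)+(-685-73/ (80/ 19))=3425143/ 880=3892.21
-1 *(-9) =9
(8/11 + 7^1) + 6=151/11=13.73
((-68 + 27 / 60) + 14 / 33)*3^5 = -3588543 / 220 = -16311.56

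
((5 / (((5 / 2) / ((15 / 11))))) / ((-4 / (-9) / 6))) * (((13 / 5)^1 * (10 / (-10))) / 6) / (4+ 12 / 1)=-351 / 352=-1.00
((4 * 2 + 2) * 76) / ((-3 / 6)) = -1520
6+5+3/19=212/19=11.16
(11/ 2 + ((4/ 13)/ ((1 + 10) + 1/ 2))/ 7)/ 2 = 23039/ 8372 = 2.75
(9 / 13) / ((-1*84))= -3 / 364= -0.01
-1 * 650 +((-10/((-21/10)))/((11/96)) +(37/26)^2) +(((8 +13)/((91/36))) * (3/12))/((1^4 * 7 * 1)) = -606.12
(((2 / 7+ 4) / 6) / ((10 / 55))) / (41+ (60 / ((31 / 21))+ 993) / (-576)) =163680 / 1633457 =0.10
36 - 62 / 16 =257 / 8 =32.12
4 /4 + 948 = 949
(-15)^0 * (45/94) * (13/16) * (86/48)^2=120185/96256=1.25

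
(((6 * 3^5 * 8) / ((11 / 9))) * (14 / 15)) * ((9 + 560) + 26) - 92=58295660 / 11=5299605.45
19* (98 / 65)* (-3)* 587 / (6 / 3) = -1639491 / 65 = -25222.94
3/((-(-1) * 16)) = 3/16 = 0.19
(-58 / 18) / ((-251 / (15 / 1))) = 145 / 753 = 0.19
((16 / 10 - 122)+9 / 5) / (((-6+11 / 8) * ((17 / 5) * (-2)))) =-2372 / 629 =-3.77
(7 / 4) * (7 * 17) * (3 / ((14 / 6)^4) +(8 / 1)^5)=1337495587 / 196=6823957.08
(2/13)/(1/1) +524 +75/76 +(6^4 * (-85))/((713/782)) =-3684410711/30628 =-120295.50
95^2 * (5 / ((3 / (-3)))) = -45125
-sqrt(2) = -1.41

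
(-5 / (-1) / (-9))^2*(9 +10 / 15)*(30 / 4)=3625 / 162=22.38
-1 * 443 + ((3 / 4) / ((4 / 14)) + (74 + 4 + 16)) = -2771 / 8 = -346.38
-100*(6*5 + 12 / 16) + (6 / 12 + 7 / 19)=-116817 / 38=-3074.13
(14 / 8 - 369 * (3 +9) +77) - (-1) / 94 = -817657 / 188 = -4349.24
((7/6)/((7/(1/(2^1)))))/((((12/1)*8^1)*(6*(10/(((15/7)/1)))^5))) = 9/137682944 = 0.00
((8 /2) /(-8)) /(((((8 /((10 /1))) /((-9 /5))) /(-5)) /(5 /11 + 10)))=-5175 /88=-58.81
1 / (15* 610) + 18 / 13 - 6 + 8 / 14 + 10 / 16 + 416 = 1374142789 / 3330600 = 412.58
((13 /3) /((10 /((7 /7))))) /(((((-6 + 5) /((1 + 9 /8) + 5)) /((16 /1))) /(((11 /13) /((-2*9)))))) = 209 /90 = 2.32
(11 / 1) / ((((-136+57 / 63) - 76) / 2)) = -42 / 403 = -0.10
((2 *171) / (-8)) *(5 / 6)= -285 / 8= -35.62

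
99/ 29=3.41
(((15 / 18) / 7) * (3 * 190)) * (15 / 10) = 1425 / 14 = 101.79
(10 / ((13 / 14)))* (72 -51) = 2940 / 13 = 226.15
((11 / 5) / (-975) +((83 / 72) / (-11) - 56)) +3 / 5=-71437579 / 1287000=-55.51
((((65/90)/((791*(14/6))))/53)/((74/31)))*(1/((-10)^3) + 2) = 805597/130296684000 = 0.00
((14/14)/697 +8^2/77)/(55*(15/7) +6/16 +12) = 0.01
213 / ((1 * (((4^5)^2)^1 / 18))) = 1917 / 524288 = 0.00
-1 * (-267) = 267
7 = 7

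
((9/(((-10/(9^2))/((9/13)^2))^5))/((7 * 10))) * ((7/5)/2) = -109418989131512359209/1378584918490000000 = -79.37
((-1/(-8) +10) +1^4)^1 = 89/8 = 11.12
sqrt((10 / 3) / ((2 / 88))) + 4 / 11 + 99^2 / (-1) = -107807 / 11 + 2*sqrt(330) / 3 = -9788.53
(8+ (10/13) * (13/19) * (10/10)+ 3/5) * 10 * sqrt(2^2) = 182.53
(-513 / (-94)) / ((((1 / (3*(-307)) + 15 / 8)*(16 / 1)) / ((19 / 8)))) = 8976987 / 20765728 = 0.43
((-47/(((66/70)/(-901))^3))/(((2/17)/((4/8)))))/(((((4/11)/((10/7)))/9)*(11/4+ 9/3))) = 17897701048031875/16698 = 1071846990539.70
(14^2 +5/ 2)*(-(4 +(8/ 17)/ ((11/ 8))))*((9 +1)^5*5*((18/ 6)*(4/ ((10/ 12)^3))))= -1671134976000/ 187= -8936550673.80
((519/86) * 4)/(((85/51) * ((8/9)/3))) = 42039/860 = 48.88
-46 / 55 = -0.84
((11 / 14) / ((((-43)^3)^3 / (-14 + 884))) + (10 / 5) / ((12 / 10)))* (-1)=-17590741417775150 / 10554444850673703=-1.67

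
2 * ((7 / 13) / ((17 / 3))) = 42 / 221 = 0.19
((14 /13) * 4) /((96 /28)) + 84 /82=2.28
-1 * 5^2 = -25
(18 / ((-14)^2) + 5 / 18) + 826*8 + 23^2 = 3147580 / 441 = 7137.37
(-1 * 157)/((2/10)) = -785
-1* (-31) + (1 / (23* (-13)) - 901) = -260131 / 299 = -870.00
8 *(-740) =-5920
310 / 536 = 155 / 268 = 0.58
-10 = -10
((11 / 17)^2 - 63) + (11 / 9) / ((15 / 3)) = -810691 / 13005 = -62.34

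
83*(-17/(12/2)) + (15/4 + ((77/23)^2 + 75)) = -921785/6348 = -145.21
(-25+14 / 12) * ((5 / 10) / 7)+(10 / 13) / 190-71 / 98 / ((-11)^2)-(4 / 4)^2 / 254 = -3812558825 / 2231841612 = -1.71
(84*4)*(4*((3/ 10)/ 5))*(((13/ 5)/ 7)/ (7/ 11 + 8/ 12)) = 123552/ 5375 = 22.99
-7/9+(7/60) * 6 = -7/90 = -0.08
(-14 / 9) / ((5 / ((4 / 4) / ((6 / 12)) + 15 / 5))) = -14 / 9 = -1.56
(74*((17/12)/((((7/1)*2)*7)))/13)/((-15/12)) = -629/9555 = -0.07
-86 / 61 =-1.41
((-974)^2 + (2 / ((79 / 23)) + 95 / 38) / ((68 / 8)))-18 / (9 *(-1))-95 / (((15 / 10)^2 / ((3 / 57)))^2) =1960801380659 / 2066877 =948678.31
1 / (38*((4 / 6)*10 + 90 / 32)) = 24 / 8645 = 0.00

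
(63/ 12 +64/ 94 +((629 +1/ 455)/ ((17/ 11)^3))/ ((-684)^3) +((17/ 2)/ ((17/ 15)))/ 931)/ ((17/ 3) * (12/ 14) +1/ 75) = 1.22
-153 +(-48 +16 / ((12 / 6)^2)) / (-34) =-151.71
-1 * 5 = -5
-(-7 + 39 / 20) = 101 / 20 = 5.05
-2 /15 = -0.13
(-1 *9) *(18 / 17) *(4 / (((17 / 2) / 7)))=-9072 / 289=-31.39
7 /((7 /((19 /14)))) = 19 /14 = 1.36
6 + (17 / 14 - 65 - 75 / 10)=-457 / 7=-65.29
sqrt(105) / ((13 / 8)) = 8 * sqrt(105) / 13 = 6.31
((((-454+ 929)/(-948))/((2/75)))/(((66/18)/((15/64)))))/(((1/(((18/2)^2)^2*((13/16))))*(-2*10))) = 9115689375/28475392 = 320.13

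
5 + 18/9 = 7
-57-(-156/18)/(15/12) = -751/15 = -50.07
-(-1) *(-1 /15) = -0.07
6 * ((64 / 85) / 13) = 384 / 1105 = 0.35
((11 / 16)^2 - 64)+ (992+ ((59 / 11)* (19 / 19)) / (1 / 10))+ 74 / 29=80411335 / 81664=984.66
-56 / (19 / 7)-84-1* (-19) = -1627 / 19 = -85.63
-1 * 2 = -2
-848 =-848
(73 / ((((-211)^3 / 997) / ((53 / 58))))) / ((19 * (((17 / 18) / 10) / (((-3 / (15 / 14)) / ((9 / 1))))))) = 108007004 / 87992951677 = 0.00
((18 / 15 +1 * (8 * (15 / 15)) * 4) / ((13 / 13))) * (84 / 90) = 2324 / 75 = 30.99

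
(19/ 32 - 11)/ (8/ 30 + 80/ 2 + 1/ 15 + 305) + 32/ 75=26647/ 67200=0.40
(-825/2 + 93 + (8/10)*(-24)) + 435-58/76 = 9076/95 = 95.54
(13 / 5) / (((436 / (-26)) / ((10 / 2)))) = -169 / 218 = -0.78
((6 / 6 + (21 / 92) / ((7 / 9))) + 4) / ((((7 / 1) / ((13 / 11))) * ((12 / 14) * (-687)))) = -6331 / 4171464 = -0.00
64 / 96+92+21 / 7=287 / 3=95.67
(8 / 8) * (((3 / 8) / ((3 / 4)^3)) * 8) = 64 / 9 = 7.11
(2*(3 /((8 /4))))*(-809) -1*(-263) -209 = -2373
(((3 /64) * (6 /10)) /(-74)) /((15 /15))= -9 /23680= -0.00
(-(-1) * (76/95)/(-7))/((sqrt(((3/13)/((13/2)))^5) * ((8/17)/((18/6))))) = -6311981 * sqrt(6)/5040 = -3067.69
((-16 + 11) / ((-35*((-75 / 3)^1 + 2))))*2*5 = -10 / 161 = -0.06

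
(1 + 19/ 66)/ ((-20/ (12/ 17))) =-1/ 22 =-0.05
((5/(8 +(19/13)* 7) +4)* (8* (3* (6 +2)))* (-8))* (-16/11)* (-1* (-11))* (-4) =-33193984/79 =-420177.01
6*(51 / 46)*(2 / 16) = 153 / 184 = 0.83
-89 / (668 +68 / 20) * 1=-0.13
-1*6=-6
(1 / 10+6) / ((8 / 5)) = 61 / 16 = 3.81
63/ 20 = 3.15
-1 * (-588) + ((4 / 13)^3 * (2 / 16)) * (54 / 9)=1291884 / 2197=588.02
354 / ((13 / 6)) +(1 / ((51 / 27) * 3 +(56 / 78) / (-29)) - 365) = -5569966 / 27651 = -201.44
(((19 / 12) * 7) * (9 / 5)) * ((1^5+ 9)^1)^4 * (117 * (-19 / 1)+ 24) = -438700500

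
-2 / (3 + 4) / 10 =-1 / 35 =-0.03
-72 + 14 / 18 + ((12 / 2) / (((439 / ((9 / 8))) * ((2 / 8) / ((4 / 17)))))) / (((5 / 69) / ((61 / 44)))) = -262085278 / 3694185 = -70.95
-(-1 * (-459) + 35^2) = -1684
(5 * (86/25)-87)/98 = -0.71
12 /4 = 3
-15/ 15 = -1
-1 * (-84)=84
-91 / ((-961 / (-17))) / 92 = -1547 / 88412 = -0.02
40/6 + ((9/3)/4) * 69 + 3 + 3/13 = 9617/156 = 61.65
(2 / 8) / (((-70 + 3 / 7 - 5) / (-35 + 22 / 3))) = 581 / 6264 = 0.09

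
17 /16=1.06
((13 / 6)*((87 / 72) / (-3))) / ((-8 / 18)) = 377 / 192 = 1.96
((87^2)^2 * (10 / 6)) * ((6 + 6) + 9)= 2005141635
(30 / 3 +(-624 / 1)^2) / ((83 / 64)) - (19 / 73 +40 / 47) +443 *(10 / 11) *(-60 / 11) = 10270124228945 / 34457533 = 298051.64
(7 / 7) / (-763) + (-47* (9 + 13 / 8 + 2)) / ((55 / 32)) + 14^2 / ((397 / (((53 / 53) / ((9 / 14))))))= -51650111167 / 149940945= -344.47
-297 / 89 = -3.34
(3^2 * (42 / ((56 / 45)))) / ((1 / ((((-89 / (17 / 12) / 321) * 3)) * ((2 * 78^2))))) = -3947360040 / 1819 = -2170071.49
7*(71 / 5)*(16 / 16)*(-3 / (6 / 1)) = -497 / 10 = -49.70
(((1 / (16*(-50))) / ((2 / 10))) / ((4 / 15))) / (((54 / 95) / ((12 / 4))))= -95 / 768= -0.12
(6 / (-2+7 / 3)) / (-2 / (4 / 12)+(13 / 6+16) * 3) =36 / 97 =0.37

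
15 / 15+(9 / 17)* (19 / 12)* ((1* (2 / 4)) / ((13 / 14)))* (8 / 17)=4555 / 3757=1.21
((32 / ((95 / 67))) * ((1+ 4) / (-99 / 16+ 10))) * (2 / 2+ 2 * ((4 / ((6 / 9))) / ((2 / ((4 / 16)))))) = 85760 / 1159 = 73.99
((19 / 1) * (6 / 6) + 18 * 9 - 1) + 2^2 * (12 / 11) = 2028 / 11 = 184.36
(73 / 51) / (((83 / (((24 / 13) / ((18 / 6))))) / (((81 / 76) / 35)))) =3942 / 12198095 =0.00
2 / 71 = 0.03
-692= -692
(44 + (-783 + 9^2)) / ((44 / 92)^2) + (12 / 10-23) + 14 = -1745129 / 605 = -2884.51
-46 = -46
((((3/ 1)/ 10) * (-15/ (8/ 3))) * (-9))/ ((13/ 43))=10449/ 208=50.24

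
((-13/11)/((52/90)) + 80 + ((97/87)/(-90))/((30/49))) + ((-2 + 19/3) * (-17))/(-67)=13682436589/173121300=79.03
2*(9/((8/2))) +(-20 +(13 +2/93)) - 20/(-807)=-40923/16678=-2.45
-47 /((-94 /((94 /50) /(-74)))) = -47 /3700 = -0.01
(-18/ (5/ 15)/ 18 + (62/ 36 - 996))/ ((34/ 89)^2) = -142189871/ 20808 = -6833.42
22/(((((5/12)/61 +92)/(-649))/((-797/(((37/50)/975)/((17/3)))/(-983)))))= -2301118938690000/2449550479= -939404.58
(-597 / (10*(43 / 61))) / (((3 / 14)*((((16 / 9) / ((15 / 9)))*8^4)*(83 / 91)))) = -23197629 / 233897984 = -0.10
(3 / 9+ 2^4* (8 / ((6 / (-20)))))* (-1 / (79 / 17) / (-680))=-1279 / 9480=-0.13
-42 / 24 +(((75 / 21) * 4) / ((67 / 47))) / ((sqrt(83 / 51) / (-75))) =-352500 * sqrt(4233) / 38927 - 7 / 4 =-590.91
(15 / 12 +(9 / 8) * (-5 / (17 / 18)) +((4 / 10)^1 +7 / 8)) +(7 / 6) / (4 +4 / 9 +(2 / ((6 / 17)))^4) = -27947159 / 8148440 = -3.43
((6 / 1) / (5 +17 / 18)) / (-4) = -27 / 107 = -0.25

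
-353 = -353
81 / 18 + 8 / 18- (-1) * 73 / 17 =2827 / 306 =9.24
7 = 7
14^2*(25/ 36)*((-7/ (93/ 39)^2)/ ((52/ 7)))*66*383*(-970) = 1594441974125/ 2883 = 553049592.13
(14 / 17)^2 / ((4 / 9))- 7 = -5.47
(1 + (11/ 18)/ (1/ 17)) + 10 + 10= 565/ 18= 31.39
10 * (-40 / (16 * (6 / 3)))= -25 / 2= -12.50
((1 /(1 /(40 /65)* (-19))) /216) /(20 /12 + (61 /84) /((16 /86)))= -224 /8320689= -0.00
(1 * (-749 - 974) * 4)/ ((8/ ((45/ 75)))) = -5169/ 10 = -516.90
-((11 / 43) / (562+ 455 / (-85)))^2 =-34969 / 165574934281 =-0.00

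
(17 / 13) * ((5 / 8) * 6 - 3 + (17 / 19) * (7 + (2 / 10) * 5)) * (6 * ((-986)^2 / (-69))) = -4966463266 / 5681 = -874223.42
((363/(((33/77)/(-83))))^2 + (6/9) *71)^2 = 219830794031927883025/9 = 24425643781325320336.11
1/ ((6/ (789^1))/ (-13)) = -1709.50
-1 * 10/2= -5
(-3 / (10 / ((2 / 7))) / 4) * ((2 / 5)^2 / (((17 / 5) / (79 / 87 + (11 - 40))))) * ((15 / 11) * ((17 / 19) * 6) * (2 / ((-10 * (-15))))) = 14664 / 5303375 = 0.00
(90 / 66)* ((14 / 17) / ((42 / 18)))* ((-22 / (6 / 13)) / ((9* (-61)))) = 130 / 3111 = 0.04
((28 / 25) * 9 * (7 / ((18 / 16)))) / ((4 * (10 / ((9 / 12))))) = 147 / 125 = 1.18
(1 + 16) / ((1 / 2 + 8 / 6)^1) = 102 / 11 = 9.27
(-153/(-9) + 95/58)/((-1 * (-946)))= 1081/54868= 0.02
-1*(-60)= 60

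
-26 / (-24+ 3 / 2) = 52 / 45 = 1.16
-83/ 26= -3.19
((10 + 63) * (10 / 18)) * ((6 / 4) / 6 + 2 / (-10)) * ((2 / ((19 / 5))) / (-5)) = -73 / 342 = -0.21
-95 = -95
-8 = -8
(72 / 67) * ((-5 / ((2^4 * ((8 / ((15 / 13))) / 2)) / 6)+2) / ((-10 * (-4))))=5463 / 139360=0.04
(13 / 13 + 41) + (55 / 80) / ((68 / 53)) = 46279 / 1088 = 42.54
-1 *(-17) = 17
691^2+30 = 477511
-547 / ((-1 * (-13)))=-547 / 13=-42.08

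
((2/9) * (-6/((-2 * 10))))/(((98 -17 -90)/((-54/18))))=1/45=0.02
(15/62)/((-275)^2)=3/937750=0.00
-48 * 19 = -912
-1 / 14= -0.07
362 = 362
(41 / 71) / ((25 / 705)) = 5781 / 355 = 16.28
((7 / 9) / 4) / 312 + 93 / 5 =18.60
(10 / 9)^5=100000 / 59049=1.69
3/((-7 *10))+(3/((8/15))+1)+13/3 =9169/840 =10.92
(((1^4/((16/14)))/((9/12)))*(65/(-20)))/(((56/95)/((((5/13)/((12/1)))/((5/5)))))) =-475/2304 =-0.21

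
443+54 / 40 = 8887 / 20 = 444.35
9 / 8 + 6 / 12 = 1.62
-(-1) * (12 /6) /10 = 1 /5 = 0.20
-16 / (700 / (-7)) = 4 / 25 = 0.16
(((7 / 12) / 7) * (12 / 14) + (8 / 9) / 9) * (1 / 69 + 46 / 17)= 615863 / 1330182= 0.46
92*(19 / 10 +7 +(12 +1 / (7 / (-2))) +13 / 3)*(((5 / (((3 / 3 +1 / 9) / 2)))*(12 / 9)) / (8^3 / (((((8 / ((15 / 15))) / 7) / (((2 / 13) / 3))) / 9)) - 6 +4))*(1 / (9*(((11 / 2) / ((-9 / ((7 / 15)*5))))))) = -37595064 / 3587045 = -10.48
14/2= 7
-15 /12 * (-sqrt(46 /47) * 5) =25 * sqrt(2162) /188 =6.18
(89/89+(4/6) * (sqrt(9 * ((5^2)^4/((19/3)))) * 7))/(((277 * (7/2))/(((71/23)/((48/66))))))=781/178388+488125 * sqrt(57)/242098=15.23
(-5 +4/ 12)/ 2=-7/ 3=-2.33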